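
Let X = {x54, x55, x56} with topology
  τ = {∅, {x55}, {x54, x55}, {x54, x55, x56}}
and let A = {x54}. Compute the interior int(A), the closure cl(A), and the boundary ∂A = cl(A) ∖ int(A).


int(A) = ∅, cl(A) = {x54, x56}, ∂A = {x54, x56}.

Closed sets in (X, τ) are complements of opens:
  closed(X, τ) = {∅, {x56}, {x54, x56}, {x54, x55, x56}}.
int(A) = ⋃ {U ∈ τ : U ⊆ A}. Opens contained in A: ∅.
Taking the union of these: int(A) = ∅.
cl(A) = ⋂ {C closed : A ⊆ C}. Closed sets containing A: {x54, x56}, {x54, x55, x56}.
Intersecting these: cl(A) = {x54, x56}.
∂A = cl(A) ∖ int(A) = {x54, x56} ∖ ∅ = {x54, x56}.


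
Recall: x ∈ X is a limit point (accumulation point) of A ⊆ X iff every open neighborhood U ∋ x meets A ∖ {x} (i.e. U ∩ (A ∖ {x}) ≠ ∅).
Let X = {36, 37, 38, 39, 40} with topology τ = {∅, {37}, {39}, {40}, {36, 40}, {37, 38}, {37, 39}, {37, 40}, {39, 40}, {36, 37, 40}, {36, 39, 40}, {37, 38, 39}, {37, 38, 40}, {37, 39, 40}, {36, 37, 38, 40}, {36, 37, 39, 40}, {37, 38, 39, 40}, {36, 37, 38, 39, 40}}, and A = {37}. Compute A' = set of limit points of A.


A' = {38}

For each x ∈ X, list the open sets U ∈ τ with x ∈ U, then check whether U ∩ (A ∖ {x}) ≠ ∅ for every such U.
  x = 36: open {36, 40} ∋ x has {36, 40} ∩ (A ∖ {36}) = ∅, so x is NOT a limit point.
  x = 37: open {37} ∋ x has {37} ∩ (A ∖ {37}) = ∅, so x is NOT a limit point.
  x = 38: opens ∋ x are {37, 38}, {37, 38, 39}, {37, 38, 40}, {36, 37, 38, 40}, {37, 38, 39, 40}, {36, 37, 38, 39, 40}; each meets A ∖ {38}, so x IS a limit point.
  x = 39: open {39} ∋ x has {39} ∩ (A ∖ {39}) = ∅, so x is NOT a limit point.
  x = 40: open {40} ∋ x has {40} ∩ (A ∖ {40}) = ∅, so x is NOT a limit point.
Collecting: A' = {38}.


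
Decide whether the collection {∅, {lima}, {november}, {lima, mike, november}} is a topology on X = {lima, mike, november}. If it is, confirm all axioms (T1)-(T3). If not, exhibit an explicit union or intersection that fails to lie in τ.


τ is NOT a topology on X.

Axiom (T1): ∅ ∈ τ? Yes; X ∈ τ? Yes.
Axiom (T2/T3): check pairwise unions and intersections of members of τ.
Counterexample for (T2): {lima} ∪ {november} = {lima, november} ∉ τ. Therefore τ is NOT a topology.


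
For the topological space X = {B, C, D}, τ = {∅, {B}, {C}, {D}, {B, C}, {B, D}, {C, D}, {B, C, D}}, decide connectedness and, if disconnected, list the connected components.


(X, τ) is disconnected; components = [{B}, {C}, {D}].

Find clopen sets (U ∈ τ with X ∖ U ∈ τ):
  U = ∅, X ∖ U = {B, C, D} — both open, so U is clopen.
  U = {B}, X ∖ U = {C, D} — both open, so U is clopen.
  U = {C}, X ∖ U = {B, D} — both open, so U is clopen.
  U = {D}, X ∖ U = {B, C} — both open, so U is clopen.
  U = {B, C}, X ∖ U = {D} — both open, so U is clopen.
  U = {B, D}, X ∖ U = {C} — both open, so U is clopen.
  U = {C, D}, X ∖ U = {B} — both open, so U is clopen.
  U = {B, C, D}, X ∖ U = ∅ — both open, so U is clopen.
Nontrivial clopen(s) exist: e.g. {C}. So (X, τ) is disconnected.
Compute connected components by grouping points that agree on all clopens:
  component: {B}
  component: {C}
  component: {D}


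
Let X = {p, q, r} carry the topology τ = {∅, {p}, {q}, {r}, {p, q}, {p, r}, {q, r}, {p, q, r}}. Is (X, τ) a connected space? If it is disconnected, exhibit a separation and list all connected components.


(X, τ) is disconnected; components = [{p}, {q}, {r}].

Find clopen sets (U ∈ τ with X ∖ U ∈ τ):
  U = ∅, X ∖ U = {p, q, r} — both open, so U is clopen.
  U = {p}, X ∖ U = {q, r} — both open, so U is clopen.
  U = {q}, X ∖ U = {p, r} — both open, so U is clopen.
  U = {r}, X ∖ U = {p, q} — both open, so U is clopen.
  U = {p, q}, X ∖ U = {r} — both open, so U is clopen.
  U = {p, r}, X ∖ U = {q} — both open, so U is clopen.
  U = {q, r}, X ∖ U = {p} — both open, so U is clopen.
  U = {p, q, r}, X ∖ U = ∅ — both open, so U is clopen.
Nontrivial clopen(s) exist: e.g. {q}. So (X, τ) is disconnected.
Compute connected components by grouping points that agree on all clopens:
  component: {p}
  component: {q}
  component: {r}


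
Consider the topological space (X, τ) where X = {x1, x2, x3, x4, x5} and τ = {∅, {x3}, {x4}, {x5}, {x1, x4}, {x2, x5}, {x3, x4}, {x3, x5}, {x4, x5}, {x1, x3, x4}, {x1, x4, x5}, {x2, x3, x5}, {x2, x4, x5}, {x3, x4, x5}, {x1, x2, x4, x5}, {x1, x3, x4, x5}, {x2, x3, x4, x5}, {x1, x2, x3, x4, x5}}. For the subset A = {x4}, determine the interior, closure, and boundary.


int(A) = {x4}, cl(A) = {x1, x4}, ∂A = {x1}.

Closed sets in (X, τ) are complements of opens:
  closed(X, τ) = {∅, {x1}, {x2}, {x3}, {x1, x2}, {x1, x3}, {x1, x4}, {x2, x3}, {x2, x5}, {x1, x2, x3}, {x1, x2, x4}, {x1, x2, x5}, {x1, x3, x4}, {x2, x3, x5}, {x1, x2, x3, x4}, {x1, x2, x3, x5}, {x1, x2, x4, x5}, {x1, x2, x3, x4, x5}}.
int(A) = ⋃ {U ∈ τ : U ⊆ A}. Opens contained in A: ∅, {x4}.
Taking the union of these: int(A) = {x4}.
cl(A) = ⋂ {C closed : A ⊆ C}. Closed sets containing A: {x1, x4}, {x1, x2, x4}, {x1, x3, x4}, {x1, x2, x3, x4}, {x1, x2, x4, x5}, {x1, x2, x3, x4, x5}.
Intersecting these: cl(A) = {x1, x4}.
∂A = cl(A) ∖ int(A) = {x1, x4} ∖ {x4} = {x1}.


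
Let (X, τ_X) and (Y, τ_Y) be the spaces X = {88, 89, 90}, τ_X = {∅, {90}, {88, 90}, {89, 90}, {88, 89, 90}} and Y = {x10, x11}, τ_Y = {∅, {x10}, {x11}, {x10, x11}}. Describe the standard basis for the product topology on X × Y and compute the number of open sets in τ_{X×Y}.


Basis B = {∅ × ∅, {90} × {x10}, {90} × {x11}, {88, 90} × {x10}, {88, 90} × {x11}, {89, 90} × {x10}, {89, 90} × {x11}, {90} × {x10, x11}, {88, 89, 90} × {x10}, {88, 89, 90} × {x11}, {88, 90} × {x10, x11}, {89, 90} × {x10, x11}, {88, 89, 90} × {x10, x11}}; |τ_{X×Y}| = 25.

Enumerate products U × V with U ∈ τ_X, V ∈ τ_Y (deduplicated):
  ∅ × ∅ = {} (∅)
  {90} × {x10} = {(90,x10)}
  {90} × {x11} = {(90,x11)}
  {88, 90} × {x10} = {(88,x10), (90,x10)}
  {88, 90} × {x11} = {(88,x11), (90,x11)}
  {89, 90} × {x10} = {(89,x10), (90,x10)}
  {89, 90} × {x11} = {(89,x11), (90,x11)}
  {90} × {x10, x11} = {(90,x10), (90,x11)}
  {88, 89, 90} × {x10} = {(88,x10), (89,x10), (90,x10)}
  {88, 89, 90} × {x11} = {(88,x11), (89,x11), (90,x11)}
  {88, 90} × {x10, x11} = {(88,x10), (88,x11), (90,x10), (90,x11)}
  {89, 90} × {x10, x11} = {(89,x10), (89,x11), (90,x10), (90,x11)}
  {88, 89, 90} × {x10, x11} = {(88,x10), (88,x11), (89,x10), (89,x11), (90,x10), (90,x11)}
These 13 distinct sets form the basis B.
Close under arbitrary unions to get τ_{X×Y}; counting gives |τ_{X×Y}| = 25.


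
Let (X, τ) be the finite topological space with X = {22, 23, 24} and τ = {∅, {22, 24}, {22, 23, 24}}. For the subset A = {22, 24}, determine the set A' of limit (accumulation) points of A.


A' = {22, 23, 24}

For each x ∈ X, list the open sets U ∈ τ with x ∈ U, then check whether U ∩ (A ∖ {x}) ≠ ∅ for every such U.
  x = 22: opens ∋ x are {22, 24}, {22, 23, 24}; each meets A ∖ {22}, so x IS a limit point.
  x = 23: opens ∋ x are {22, 23, 24}; each meets A ∖ {23}, so x IS a limit point.
  x = 24: opens ∋ x are {22, 24}, {22, 23, 24}; each meets A ∖ {24}, so x IS a limit point.
Collecting: A' = {22, 23, 24}.


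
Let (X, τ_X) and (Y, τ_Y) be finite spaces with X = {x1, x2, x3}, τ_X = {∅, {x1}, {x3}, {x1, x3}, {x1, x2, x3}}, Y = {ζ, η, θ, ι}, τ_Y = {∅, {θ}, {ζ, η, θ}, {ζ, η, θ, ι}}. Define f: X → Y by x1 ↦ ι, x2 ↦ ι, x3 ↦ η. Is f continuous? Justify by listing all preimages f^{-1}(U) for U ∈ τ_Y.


f IS continuous.

Compute f^{-1}(U) for each U ∈ τ_Y:
  U = ∅: f^{-1}(U) = ∅ ∈ τ_X ✓.
  U = {θ}: f^{-1}(U) = ∅ ∈ τ_X ✓.
  U = {ζ, η, θ}: f^{-1}(U) = {x3} ∈ τ_X ✓.
  U = {ζ, η, θ, ι}: f^{-1}(U) = {x1, x2, x3} ∈ τ_X ✓.
Every preimage lies in τ_X, so f IS continuous.


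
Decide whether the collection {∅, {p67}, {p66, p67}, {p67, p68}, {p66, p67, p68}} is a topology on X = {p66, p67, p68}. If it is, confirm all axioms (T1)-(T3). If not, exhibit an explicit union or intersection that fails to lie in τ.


τ IS a topology on X.

Axiom (T1): ∅ ∈ τ? Yes; X ∈ τ? Yes.
Axiom (T2/T3): check pairwise unions and intersections of members of τ.
All pairwise intersections and unions checked — each lies in τ. Therefore τ satisfies (T1), (T2), (T3): it IS a topology on X.


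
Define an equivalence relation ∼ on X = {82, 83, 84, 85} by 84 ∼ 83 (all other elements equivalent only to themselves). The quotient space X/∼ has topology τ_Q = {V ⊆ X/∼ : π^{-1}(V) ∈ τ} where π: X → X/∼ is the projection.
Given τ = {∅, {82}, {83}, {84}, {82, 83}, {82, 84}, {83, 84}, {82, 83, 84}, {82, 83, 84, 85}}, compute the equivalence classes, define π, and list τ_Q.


X/∼ = {[82], [83=84], [85]}; |τ_Q| = 5.

Equivalence classes: [82], [83=84], [85].
Quotient map π: X → X/∼ sends 82 ↦ [82], 83 ↦ [83=84], 84 ↦ [83=84], 85 ↦ [85].
For each subset V ⊆ X/∼, compute π^{-1}(V) ⊆ X and check whether π^{-1}(V) ∈ τ. V is open in τ_Q iff π^{-1}(V) ∈ τ.
  V = {}: π^{-1}(V) = ∅ ∈ τ ✓.
  V = {[82]}: π^{-1}(V) = {82} ∈ τ ✓.
  V = {[83=84]}: π^{-1}(V) = {83, 84} ∈ τ ✓.
  V = {[82], [83=84]}: π^{-1}(V) = {82, 83, 84} ∈ τ ✓.
  V = {[85]}: π^{-1}(V) = {85} ∉ τ ✗.
  V = {[82], [85]}: π^{-1}(V) = {82, 85} ∉ τ ✗.
  V = {[83=84], [85]}: π^{-1}(V) = {83, 84, 85} ∉ τ ✗.
  V = {[82], [83=84], [85]}: π^{-1}(V) = {82, 83, 84, 85} ∈ τ ✓.
Open sets in the quotient: τ_Q = {{}, {[82]}, {[83=84]}, {[82], [83=84]}, {[82], [83=84], [85]}} (5 elements).


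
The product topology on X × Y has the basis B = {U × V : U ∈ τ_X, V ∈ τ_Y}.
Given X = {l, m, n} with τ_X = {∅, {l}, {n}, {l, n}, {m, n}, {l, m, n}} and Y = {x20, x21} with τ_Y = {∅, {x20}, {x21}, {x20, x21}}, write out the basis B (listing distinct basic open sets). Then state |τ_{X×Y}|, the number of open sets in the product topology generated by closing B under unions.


Basis B = {∅ × ∅, {l} × {x20}, {l} × {x21}, {n} × {x20}, {n} × {x21}, {l} × {x20, x21}, {l, n} × {x20}, {l, n} × {x21}, {m, n} × {x20}, {m, n} × {x21}, {n} × {x20, x21}, {l, m, n} × {x20}, {l, m, n} × {x21}, {l, n} × {x20, x21}, {m, n} × {x20, x21}, {l, m, n} × {x20, x21}}; |τ_{X×Y}| = 36.

Enumerate products U × V with U ∈ τ_X, V ∈ τ_Y (deduplicated):
  ∅ × ∅ = {} (∅)
  {l} × {x20} = {(l,x20)}
  {l} × {x21} = {(l,x21)}
  {n} × {x20} = {(n,x20)}
  {n} × {x21} = {(n,x21)}
  {l} × {x20, x21} = {(l,x20), (l,x21)}
  {l, n} × {x20} = {(l,x20), (n,x20)}
  {l, n} × {x21} = {(l,x21), (n,x21)}
  {m, n} × {x20} = {(m,x20), (n,x20)}
  {m, n} × {x21} = {(m,x21), (n,x21)}
  {n} × {x20, x21} = {(n,x20), (n,x21)}
  {l, m, n} × {x20} = {(l,x20), (m,x20), (n,x20)}
  {l, m, n} × {x21} = {(l,x21), (m,x21), (n,x21)}
  {l, n} × {x20, x21} = {(l,x20), (l,x21), (n,x20), (n,x21)}
  {m, n} × {x20, x21} = {(m,x20), (m,x21), (n,x20), (n,x21)}
  {l, m, n} × {x20, x21} = {(l,x20), (l,x21), (m,x20), (m,x21), (n,x20), (n,x21)}
These 16 distinct sets form the basis B.
Close under arbitrary unions to get τ_{X×Y}; counting gives |τ_{X×Y}| = 36.


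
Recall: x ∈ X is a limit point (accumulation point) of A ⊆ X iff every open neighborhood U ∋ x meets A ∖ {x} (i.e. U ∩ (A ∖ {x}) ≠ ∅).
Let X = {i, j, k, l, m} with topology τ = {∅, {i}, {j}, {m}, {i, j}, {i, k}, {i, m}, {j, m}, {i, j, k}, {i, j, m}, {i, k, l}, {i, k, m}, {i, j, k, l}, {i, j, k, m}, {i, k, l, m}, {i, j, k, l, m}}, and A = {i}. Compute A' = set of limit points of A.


A' = {k, l}

For each x ∈ X, list the open sets U ∈ τ with x ∈ U, then check whether U ∩ (A ∖ {x}) ≠ ∅ for every such U.
  x = i: open {i} ∋ x has {i} ∩ (A ∖ {i}) = ∅, so x is NOT a limit point.
  x = j: open {j} ∋ x has {j} ∩ (A ∖ {j}) = ∅, so x is NOT a limit point.
  x = k: opens ∋ x are {i, k}, {i, j, k}, {i, k, l}, {i, k, m}, {i, j, k, l}, {i, j, k, m}, {i, k, l, m}, {i, j, k, l, m}; each meets A ∖ {k}, so x IS a limit point.
  x = l: opens ∋ x are {i, k, l}, {i, j, k, l}, {i, k, l, m}, {i, j, k, l, m}; each meets A ∖ {l}, so x IS a limit point.
  x = m: open {m} ∋ x has {m} ∩ (A ∖ {m}) = ∅, so x is NOT a limit point.
Collecting: A' = {k, l}.


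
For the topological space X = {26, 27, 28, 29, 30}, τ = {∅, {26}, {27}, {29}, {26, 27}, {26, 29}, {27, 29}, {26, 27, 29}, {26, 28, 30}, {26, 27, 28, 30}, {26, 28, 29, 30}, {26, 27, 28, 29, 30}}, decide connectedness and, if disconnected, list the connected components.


(X, τ) is disconnected; components = [{27}, {29}, {26, 28, 30}].

Find clopen sets (U ∈ τ with X ∖ U ∈ τ):
  U = ∅, X ∖ U = {26, 27, 28, 29, 30} — both open, so U is clopen.
  U = {27}, X ∖ U = {26, 28, 29, 30} — both open, so U is clopen.
  U = {29}, X ∖ U = {26, 27, 28, 30} — both open, so U is clopen.
  U = {27, 29}, X ∖ U = {26, 28, 30} — both open, so U is clopen.
  U = {26, 28, 30}, X ∖ U = {27, 29} — both open, so U is clopen.
  U = {26, 27, 28, 30}, X ∖ U = {29} — both open, so U is clopen.
  U = {26, 28, 29, 30}, X ∖ U = {27} — both open, so U is clopen.
  U = {26, 27, 28, 29, 30}, X ∖ U = ∅ — both open, so U is clopen.
Nontrivial clopen(s) exist: e.g. {26, 28, 30}. So (X, τ) is disconnected.
Compute connected components by grouping points that agree on all clopens:
  component: {27}
  component: {29}
  component: {26, 28, 30}


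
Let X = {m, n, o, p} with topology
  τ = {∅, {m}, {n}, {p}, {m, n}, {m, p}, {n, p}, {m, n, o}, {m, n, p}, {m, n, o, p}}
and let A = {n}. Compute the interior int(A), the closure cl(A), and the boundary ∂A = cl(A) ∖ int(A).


int(A) = {n}, cl(A) = {n, o}, ∂A = {o}.

Closed sets in (X, τ) are complements of opens:
  closed(X, τ) = {∅, {o}, {p}, {m, o}, {n, o}, {o, p}, {m, n, o}, {m, o, p}, {n, o, p}, {m, n, o, p}}.
int(A) = ⋃ {U ∈ τ : U ⊆ A}. Opens contained in A: ∅, {n}.
Taking the union of these: int(A) = {n}.
cl(A) = ⋂ {C closed : A ⊆ C}. Closed sets containing A: {n, o}, {m, n, o}, {n, o, p}, {m, n, o, p}.
Intersecting these: cl(A) = {n, o}.
∂A = cl(A) ∖ int(A) = {n, o} ∖ {n} = {o}.


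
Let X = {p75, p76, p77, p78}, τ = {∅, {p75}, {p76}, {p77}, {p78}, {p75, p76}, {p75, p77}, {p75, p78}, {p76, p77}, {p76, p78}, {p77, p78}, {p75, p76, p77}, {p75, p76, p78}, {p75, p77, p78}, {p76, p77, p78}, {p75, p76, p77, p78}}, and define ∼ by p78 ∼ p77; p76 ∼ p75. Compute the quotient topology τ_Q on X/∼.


X/∼ = {[p75=p76], [p77=p78]}; |τ_Q| = 4.

Equivalence classes: [p75=p76], [p77=p78].
Quotient map π: X → X/∼ sends p75 ↦ [p75=p76], p76 ↦ [p75=p76], p77 ↦ [p77=p78], p78 ↦ [p77=p78].
For each subset V ⊆ X/∼, compute π^{-1}(V) ⊆ X and check whether π^{-1}(V) ∈ τ. V is open in τ_Q iff π^{-1}(V) ∈ τ.
  V = {}: π^{-1}(V) = ∅ ∈ τ ✓.
  V = {[p75=p76]}: π^{-1}(V) = {p75, p76} ∈ τ ✓.
  V = {[p77=p78]}: π^{-1}(V) = {p77, p78} ∈ τ ✓.
  V = {[p75=p76], [p77=p78]}: π^{-1}(V) = {p75, p76, p77, p78} ∈ τ ✓.
Open sets in the quotient: τ_Q = {{}, {[p75=p76]}, {[p77=p78]}, {[p75=p76], [p77=p78]}} (4 elements).


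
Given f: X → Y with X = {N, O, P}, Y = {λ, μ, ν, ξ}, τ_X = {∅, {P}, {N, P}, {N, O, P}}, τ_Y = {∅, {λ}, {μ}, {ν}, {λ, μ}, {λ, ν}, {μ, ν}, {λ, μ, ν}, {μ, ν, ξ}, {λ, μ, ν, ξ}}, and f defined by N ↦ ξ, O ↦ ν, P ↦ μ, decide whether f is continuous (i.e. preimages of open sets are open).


f is NOT continuous.

Compute f^{-1}(U) for each U ∈ τ_Y:
  U = ∅: f^{-1}(U) = ∅ ∈ τ_X ✓.
  U = {λ}: f^{-1}(U) = ∅ ∈ τ_X ✓.
  U = {μ}: f^{-1}(U) = {P} ∈ τ_X ✓.
  U = {ν}: f^{-1}(U) = {O} ∉ τ_X ✗.
  U = {λ, μ}: f^{-1}(U) = {P} ∈ τ_X ✓.
  U = {λ, ν}: f^{-1}(U) = {O} ∉ τ_X ✗.
  U = {μ, ν}: f^{-1}(U) = {O, P} ∉ τ_X ✗.
  U = {λ, μ, ν}: f^{-1}(U) = {O, P} ∉ τ_X ✗.
  U = {μ, ν, ξ}: f^{-1}(U) = {N, O, P} ∈ τ_X ✓.
  U = {λ, μ, ν, ξ}: f^{-1}(U) = {N, O, P} ∈ τ_X ✓.
Found U = {ν} with f^{-1}(U) = {O} not in τ_X. Therefore f is NOT continuous.


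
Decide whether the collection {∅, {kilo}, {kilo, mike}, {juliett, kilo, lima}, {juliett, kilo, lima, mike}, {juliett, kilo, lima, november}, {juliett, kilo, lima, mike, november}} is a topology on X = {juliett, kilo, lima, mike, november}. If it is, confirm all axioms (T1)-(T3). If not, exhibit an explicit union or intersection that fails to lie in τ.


τ IS a topology on X.

Axiom (T1): ∅ ∈ τ? Yes; X ∈ τ? Yes.
Axiom (T2/T3): check pairwise unions and intersections of members of τ.
All pairwise intersections and unions checked — each lies in τ. Therefore τ satisfies (T1), (T2), (T3): it IS a topology on X.


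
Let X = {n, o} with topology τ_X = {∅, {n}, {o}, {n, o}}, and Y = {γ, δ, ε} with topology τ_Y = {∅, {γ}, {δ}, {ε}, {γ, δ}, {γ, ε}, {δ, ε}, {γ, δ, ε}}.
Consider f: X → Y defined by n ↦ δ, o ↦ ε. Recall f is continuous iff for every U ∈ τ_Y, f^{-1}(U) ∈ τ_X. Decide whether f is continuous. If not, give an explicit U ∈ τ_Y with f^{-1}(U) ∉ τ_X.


f IS continuous.

Compute f^{-1}(U) for each U ∈ τ_Y:
  U = ∅: f^{-1}(U) = ∅ ∈ τ_X ✓.
  U = {γ}: f^{-1}(U) = ∅ ∈ τ_X ✓.
  U = {δ}: f^{-1}(U) = {n} ∈ τ_X ✓.
  U = {ε}: f^{-1}(U) = {o} ∈ τ_X ✓.
  U = {γ, δ}: f^{-1}(U) = {n} ∈ τ_X ✓.
  U = {γ, ε}: f^{-1}(U) = {o} ∈ τ_X ✓.
  U = {δ, ε}: f^{-1}(U) = {n, o} ∈ τ_X ✓.
  U = {γ, δ, ε}: f^{-1}(U) = {n, o} ∈ τ_X ✓.
Every preimage lies in τ_X, so f IS continuous.


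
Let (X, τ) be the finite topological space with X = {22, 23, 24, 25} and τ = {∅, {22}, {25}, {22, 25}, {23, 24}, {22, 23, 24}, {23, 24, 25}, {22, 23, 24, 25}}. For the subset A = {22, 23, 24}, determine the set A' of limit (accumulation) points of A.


A' = {23, 24}

For each x ∈ X, list the open sets U ∈ τ with x ∈ U, then check whether U ∩ (A ∖ {x}) ≠ ∅ for every such U.
  x = 22: open {22} ∋ x has {22} ∩ (A ∖ {22}) = ∅, so x is NOT a limit point.
  x = 23: opens ∋ x are {23, 24}, {22, 23, 24}, {23, 24, 25}, {22, 23, 24, 25}; each meets A ∖ {23}, so x IS a limit point.
  x = 24: opens ∋ x are {23, 24}, {22, 23, 24}, {23, 24, 25}, {22, 23, 24, 25}; each meets A ∖ {24}, so x IS a limit point.
  x = 25: open {25} ∋ x has {25} ∩ (A ∖ {25}) = ∅, so x is NOT a limit point.
Collecting: A' = {23, 24}.


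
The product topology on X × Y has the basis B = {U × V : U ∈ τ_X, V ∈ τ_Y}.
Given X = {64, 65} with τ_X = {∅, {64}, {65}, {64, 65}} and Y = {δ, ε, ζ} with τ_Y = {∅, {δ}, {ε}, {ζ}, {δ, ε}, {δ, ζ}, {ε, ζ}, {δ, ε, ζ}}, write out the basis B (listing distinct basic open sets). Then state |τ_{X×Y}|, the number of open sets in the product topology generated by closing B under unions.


Basis B = {∅ × ∅, {64} × {δ}, {64} × {ε}, {64} × {ζ}, {65} × {δ}, {65} × {ε}, {65} × {ζ}, {64} × {δ, ε}, {64} × {δ, ζ}, {64, 65} × {δ}, {64} × {ε, ζ}, {64, 65} × {ε}, {64, 65} × {ζ}, {65} × {δ, ε}, {65} × {δ, ζ}, {65} × {ε, ζ}, {64} × {δ, ε, ζ}, {65} × {δ, ε, ζ}, {64, 65} × {δ, ε}, {64, 65} × {δ, ζ}, {64, 65} × {ε, ζ}, {64, 65} × {δ, ε, ζ}}; |τ_{X×Y}| = 64.

Enumerate products U × V with U ∈ τ_X, V ∈ τ_Y (deduplicated):
  ∅ × ∅ = {} (∅)
  {64} × {δ} = {(64,δ)}
  {64} × {ε} = {(64,ε)}
  {64} × {ζ} = {(64,ζ)}
  {65} × {δ} = {(65,δ)}
  {65} × {ε} = {(65,ε)}
  {65} × {ζ} = {(65,ζ)}
  {64} × {δ, ε} = {(64,δ), (64,ε)}
  {64} × {δ, ζ} = {(64,δ), (64,ζ)}
  {64, 65} × {δ} = {(64,δ), (65,δ)}
  {64} × {ε, ζ} = {(64,ε), (64,ζ)}
  {64, 65} × {ε} = {(64,ε), (65,ε)}
  {64, 65} × {ζ} = {(64,ζ), (65,ζ)}
  {65} × {δ, ε} = {(65,δ), (65,ε)}
  {65} × {δ, ζ} = {(65,δ), (65,ζ)}
  {65} × {ε, ζ} = {(65,ε), (65,ζ)}
  {64} × {δ, ε, ζ} = {(64,δ), (64,ε), (64,ζ)}
  {65} × {δ, ε, ζ} = {(65,δ), (65,ε), (65,ζ)}
  {64, 65} × {δ, ε} = {(64,δ), (64,ε), (65,δ), (65,ε)}
  {64, 65} × {δ, ζ} = {(64,δ), (64,ζ), (65,δ), (65,ζ)}
  {64, 65} × {ε, ζ} = {(64,ε), (64,ζ), (65,ε), (65,ζ)}
  {64, 65} × {δ, ε, ζ} = {(64,δ), (64,ε), (64,ζ), (65,δ), (65,ε), (65,ζ)}
These 22 distinct sets form the basis B.
Close under arbitrary unions to get τ_{X×Y}; counting gives |τ_{X×Y}| = 64.


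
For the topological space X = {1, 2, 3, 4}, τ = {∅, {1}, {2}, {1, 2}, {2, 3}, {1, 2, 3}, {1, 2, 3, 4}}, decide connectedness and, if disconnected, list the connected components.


(X, τ) is connected.

Find clopen sets (U ∈ τ with X ∖ U ∈ τ):
  U = ∅, X ∖ U = {1, 2, 3, 4} — both open, so U is clopen.
  U = {1, 2, 3, 4}, X ∖ U = ∅ — both open, so U is clopen.
Only trivial clopens (∅ and X) exist, so (X, τ) is connected.
Compute connected components by grouping points that agree on all clopens:
  component: {1, 2, 3, 4}


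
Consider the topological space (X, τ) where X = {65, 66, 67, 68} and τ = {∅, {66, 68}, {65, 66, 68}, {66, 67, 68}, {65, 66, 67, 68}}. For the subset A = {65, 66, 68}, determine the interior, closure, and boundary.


int(A) = {65, 66, 68}, cl(A) = {65, 66, 67, 68}, ∂A = {67}.

Closed sets in (X, τ) are complements of opens:
  closed(X, τ) = {∅, {65}, {67}, {65, 67}, {65, 66, 67, 68}}.
int(A) = ⋃ {U ∈ τ : U ⊆ A}. Opens contained in A: ∅, {66, 68}, {65, 66, 68}.
Taking the union of these: int(A) = {65, 66, 68}.
cl(A) = ⋂ {C closed : A ⊆ C}. Closed sets containing A: {65, 66, 67, 68}.
Intersecting these: cl(A) = {65, 66, 67, 68}.
∂A = cl(A) ∖ int(A) = {65, 66, 67, 68} ∖ {65, 66, 68} = {67}.


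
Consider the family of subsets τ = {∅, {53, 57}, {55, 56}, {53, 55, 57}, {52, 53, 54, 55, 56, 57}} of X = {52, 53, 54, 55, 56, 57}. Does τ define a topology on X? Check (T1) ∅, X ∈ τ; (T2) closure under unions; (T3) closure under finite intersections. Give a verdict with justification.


τ is NOT a topology on X.

Axiom (T1): ∅ ∈ τ? Yes; X ∈ τ? Yes.
Axiom (T2/T3): check pairwise unions and intersections of members of τ.
Counterexample for (T2): {53, 57} ∪ {55, 56} = {53, 55, 56, 57} ∉ τ. Therefore τ is NOT a topology.


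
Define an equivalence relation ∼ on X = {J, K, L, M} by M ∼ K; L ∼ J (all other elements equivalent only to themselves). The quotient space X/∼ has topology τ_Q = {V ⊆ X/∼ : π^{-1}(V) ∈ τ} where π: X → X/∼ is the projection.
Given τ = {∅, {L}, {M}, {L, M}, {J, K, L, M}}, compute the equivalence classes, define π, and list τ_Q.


X/∼ = {[J=L], [K=M]}; |τ_Q| = 2.

Equivalence classes: [J=L], [K=M].
Quotient map π: X → X/∼ sends J ↦ [J=L], K ↦ [K=M], L ↦ [J=L], M ↦ [K=M].
For each subset V ⊆ X/∼, compute π^{-1}(V) ⊆ X and check whether π^{-1}(V) ∈ τ. V is open in τ_Q iff π^{-1}(V) ∈ τ.
  V = {}: π^{-1}(V) = ∅ ∈ τ ✓.
  V = {[J=L]}: π^{-1}(V) = {J, L} ∉ τ ✗.
  V = {[K=M]}: π^{-1}(V) = {K, M} ∉ τ ✗.
  V = {[J=L], [K=M]}: π^{-1}(V) = {J, K, L, M} ∈ τ ✓.
Open sets in the quotient: τ_Q = {{}, {[J=L], [K=M]}} (2 elements).


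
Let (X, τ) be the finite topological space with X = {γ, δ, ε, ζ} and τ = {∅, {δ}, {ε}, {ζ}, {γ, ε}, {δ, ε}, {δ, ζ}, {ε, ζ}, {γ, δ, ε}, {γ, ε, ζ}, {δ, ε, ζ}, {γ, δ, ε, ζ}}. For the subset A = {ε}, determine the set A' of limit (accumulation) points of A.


A' = {γ}

For each x ∈ X, list the open sets U ∈ τ with x ∈ U, then check whether U ∩ (A ∖ {x}) ≠ ∅ for every such U.
  x = γ: opens ∋ x are {γ, ε}, {γ, δ, ε}, {γ, ε, ζ}, {γ, δ, ε, ζ}; each meets A ∖ {γ}, so x IS a limit point.
  x = δ: open {δ} ∋ x has {δ} ∩ (A ∖ {δ}) = ∅, so x is NOT a limit point.
  x = ε: open {ε} ∋ x has {ε} ∩ (A ∖ {ε}) = ∅, so x is NOT a limit point.
  x = ζ: open {ζ} ∋ x has {ζ} ∩ (A ∖ {ζ}) = ∅, so x is NOT a limit point.
Collecting: A' = {γ}.


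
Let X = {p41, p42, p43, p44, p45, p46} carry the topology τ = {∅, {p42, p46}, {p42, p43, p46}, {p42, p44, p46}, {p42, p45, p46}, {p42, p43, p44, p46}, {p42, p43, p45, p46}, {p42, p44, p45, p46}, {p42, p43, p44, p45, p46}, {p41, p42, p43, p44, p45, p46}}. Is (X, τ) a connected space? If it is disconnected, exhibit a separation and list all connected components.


(X, τ) is connected.

Find clopen sets (U ∈ τ with X ∖ U ∈ τ):
  U = ∅, X ∖ U = {p41, p42, p43, p44, p45, p46} — both open, so U is clopen.
  U = {p41, p42, p43, p44, p45, p46}, X ∖ U = ∅ — both open, so U is clopen.
Only trivial clopens (∅ and X) exist, so (X, τ) is connected.
Compute connected components by grouping points that agree on all clopens:
  component: {p41, p42, p43, p44, p45, p46}


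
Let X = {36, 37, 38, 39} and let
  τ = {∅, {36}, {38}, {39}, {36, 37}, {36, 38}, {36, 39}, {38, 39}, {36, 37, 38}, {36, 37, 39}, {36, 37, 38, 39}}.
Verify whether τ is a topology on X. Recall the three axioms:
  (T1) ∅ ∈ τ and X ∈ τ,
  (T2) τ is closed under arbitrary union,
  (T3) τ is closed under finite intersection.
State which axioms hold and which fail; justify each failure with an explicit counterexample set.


τ is NOT a topology on X.

Axiom (T1): ∅ ∈ τ? Yes; X ∈ τ? Yes.
Axiom (T2/T3): check pairwise unions and intersections of members of τ.
Counterexample for (T2): {36} ∪ {38, 39} = {36, 38, 39} ∉ τ. Therefore τ is NOT a topology.


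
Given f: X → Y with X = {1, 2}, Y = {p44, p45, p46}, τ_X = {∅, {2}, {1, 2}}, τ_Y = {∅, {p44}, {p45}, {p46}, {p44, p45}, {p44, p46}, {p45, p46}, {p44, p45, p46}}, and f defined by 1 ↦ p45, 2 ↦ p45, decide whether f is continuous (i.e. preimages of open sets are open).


f IS continuous.

Compute f^{-1}(U) for each U ∈ τ_Y:
  U = ∅: f^{-1}(U) = ∅ ∈ τ_X ✓.
  U = {p44}: f^{-1}(U) = ∅ ∈ τ_X ✓.
  U = {p45}: f^{-1}(U) = {1, 2} ∈ τ_X ✓.
  U = {p46}: f^{-1}(U) = ∅ ∈ τ_X ✓.
  U = {p44, p45}: f^{-1}(U) = {1, 2} ∈ τ_X ✓.
  U = {p44, p46}: f^{-1}(U) = ∅ ∈ τ_X ✓.
  U = {p45, p46}: f^{-1}(U) = {1, 2} ∈ τ_X ✓.
  U = {p44, p45, p46}: f^{-1}(U) = {1, 2} ∈ τ_X ✓.
Every preimage lies in τ_X, so f IS continuous.


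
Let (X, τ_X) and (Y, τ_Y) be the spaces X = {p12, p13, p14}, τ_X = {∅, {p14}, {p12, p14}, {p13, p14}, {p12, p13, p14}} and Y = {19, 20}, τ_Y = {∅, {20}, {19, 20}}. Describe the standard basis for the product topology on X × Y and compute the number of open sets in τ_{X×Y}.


Basis B = {∅ × ∅, {p14} × {20}, {p12, p14} × {20}, {p13, p14} × {20}, {p14} × {19, 20}, {p12, p13, p14} × {20}, {p12, p14} × {19, 20}, {p13, p14} × {19, 20}, {p12, p13, p14} × {19, 20}}; |τ_{X×Y}| = 14.

Enumerate products U × V with U ∈ τ_X, V ∈ τ_Y (deduplicated):
  ∅ × ∅ = {} (∅)
  {p14} × {20} = {(p14,20)}
  {p12, p14} × {20} = {(p12,20), (p14,20)}
  {p13, p14} × {20} = {(p13,20), (p14,20)}
  {p14} × {19, 20} = {(p14,19), (p14,20)}
  {p12, p13, p14} × {20} = {(p12,20), (p13,20), (p14,20)}
  {p12, p14} × {19, 20} = {(p12,19), (p12,20), (p14,19), (p14,20)}
  {p13, p14} × {19, 20} = {(p13,19), (p13,20), (p14,19), (p14,20)}
  {p12, p13, p14} × {19, 20} = {(p12,19), (p12,20), (p13,19), (p13,20), (p14,19), (p14,20)}
These 9 distinct sets form the basis B.
Close under arbitrary unions to get τ_{X×Y}; counting gives |τ_{X×Y}| = 14.


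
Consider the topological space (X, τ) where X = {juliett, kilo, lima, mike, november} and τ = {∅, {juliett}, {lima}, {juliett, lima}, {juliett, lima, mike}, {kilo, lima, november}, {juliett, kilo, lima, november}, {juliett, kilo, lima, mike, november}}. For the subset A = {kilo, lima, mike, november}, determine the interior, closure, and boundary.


int(A) = {kilo, lima, november}, cl(A) = {kilo, lima, mike, november}, ∂A = {mike}.

Closed sets in (X, τ) are complements of opens:
  closed(X, τ) = {∅, {mike}, {juliett, mike}, {kilo, november}, {kilo, mike, november}, {juliett, kilo, mike, november}, {kilo, lima, mike, november}, {juliett, kilo, lima, mike, november}}.
int(A) = ⋃ {U ∈ τ : U ⊆ A}. Opens contained in A: ∅, {lima}, {kilo, lima, november}.
Taking the union of these: int(A) = {kilo, lima, november}.
cl(A) = ⋂ {C closed : A ⊆ C}. Closed sets containing A: {kilo, lima, mike, november}, {juliett, kilo, lima, mike, november}.
Intersecting these: cl(A) = {kilo, lima, mike, november}.
∂A = cl(A) ∖ int(A) = {kilo, lima, mike, november} ∖ {kilo, lima, november} = {mike}.


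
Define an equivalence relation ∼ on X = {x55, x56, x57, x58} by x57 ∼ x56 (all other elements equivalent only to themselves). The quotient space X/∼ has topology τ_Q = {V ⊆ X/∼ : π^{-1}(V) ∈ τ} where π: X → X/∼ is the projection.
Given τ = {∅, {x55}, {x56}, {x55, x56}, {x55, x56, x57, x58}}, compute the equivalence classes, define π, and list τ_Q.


X/∼ = {[x55], [x56=x57], [x58]}; |τ_Q| = 3.

Equivalence classes: [x55], [x56=x57], [x58].
Quotient map π: X → X/∼ sends x55 ↦ [x55], x56 ↦ [x56=x57], x57 ↦ [x56=x57], x58 ↦ [x58].
For each subset V ⊆ X/∼, compute π^{-1}(V) ⊆ X and check whether π^{-1}(V) ∈ τ. V is open in τ_Q iff π^{-1}(V) ∈ τ.
  V = {}: π^{-1}(V) = ∅ ∈ τ ✓.
  V = {[x55]}: π^{-1}(V) = {x55} ∈ τ ✓.
  V = {[x56=x57]}: π^{-1}(V) = {x56, x57} ∉ τ ✗.
  V = {[x55], [x56=x57]}: π^{-1}(V) = {x55, x56, x57} ∉ τ ✗.
  V = {[x58]}: π^{-1}(V) = {x58} ∉ τ ✗.
  V = {[x55], [x58]}: π^{-1}(V) = {x55, x58} ∉ τ ✗.
  V = {[x56=x57], [x58]}: π^{-1}(V) = {x56, x57, x58} ∉ τ ✗.
  V = {[x55], [x56=x57], [x58]}: π^{-1}(V) = {x55, x56, x57, x58} ∈ τ ✓.
Open sets in the quotient: τ_Q = {{}, {[x55]}, {[x55], [x56=x57], [x58]}} (3 elements).


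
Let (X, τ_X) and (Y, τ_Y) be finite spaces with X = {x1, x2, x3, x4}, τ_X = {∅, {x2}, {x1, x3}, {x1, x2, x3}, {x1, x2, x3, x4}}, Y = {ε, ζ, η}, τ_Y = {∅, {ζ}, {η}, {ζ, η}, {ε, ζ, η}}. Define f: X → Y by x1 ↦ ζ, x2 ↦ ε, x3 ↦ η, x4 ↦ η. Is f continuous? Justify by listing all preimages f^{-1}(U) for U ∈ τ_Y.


f is NOT continuous.

Compute f^{-1}(U) for each U ∈ τ_Y:
  U = ∅: f^{-1}(U) = ∅ ∈ τ_X ✓.
  U = {ζ}: f^{-1}(U) = {x1} ∉ τ_X ✗.
  U = {η}: f^{-1}(U) = {x3, x4} ∉ τ_X ✗.
  U = {ζ, η}: f^{-1}(U) = {x1, x3, x4} ∉ τ_X ✗.
  U = {ε, ζ, η}: f^{-1}(U) = {x1, x2, x3, x4} ∈ τ_X ✓.
Found U = {ζ} with f^{-1}(U) = {x1} not in τ_X. Therefore f is NOT continuous.


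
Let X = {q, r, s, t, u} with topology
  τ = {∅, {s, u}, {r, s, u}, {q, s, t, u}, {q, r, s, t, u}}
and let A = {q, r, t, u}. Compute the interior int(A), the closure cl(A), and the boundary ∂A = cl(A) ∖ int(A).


int(A) = ∅, cl(A) = {q, r, s, t, u}, ∂A = {q, r, s, t, u}.

Closed sets in (X, τ) are complements of opens:
  closed(X, τ) = {∅, {r}, {q, t}, {q, r, t}, {q, r, s, t, u}}.
int(A) = ⋃ {U ∈ τ : U ⊆ A}. Opens contained in A: ∅.
Taking the union of these: int(A) = ∅.
cl(A) = ⋂ {C closed : A ⊆ C}. Closed sets containing A: {q, r, s, t, u}.
Intersecting these: cl(A) = {q, r, s, t, u}.
∂A = cl(A) ∖ int(A) = {q, r, s, t, u} ∖ ∅ = {q, r, s, t, u}.


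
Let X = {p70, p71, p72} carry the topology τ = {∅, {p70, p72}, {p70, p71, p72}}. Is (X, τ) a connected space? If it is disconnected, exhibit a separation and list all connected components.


(X, τ) is connected.

Find clopen sets (U ∈ τ with X ∖ U ∈ τ):
  U = ∅, X ∖ U = {p70, p71, p72} — both open, so U is clopen.
  U = {p70, p71, p72}, X ∖ U = ∅ — both open, so U is clopen.
Only trivial clopens (∅ and X) exist, so (X, τ) is connected.
Compute connected components by grouping points that agree on all clopens:
  component: {p70, p71, p72}


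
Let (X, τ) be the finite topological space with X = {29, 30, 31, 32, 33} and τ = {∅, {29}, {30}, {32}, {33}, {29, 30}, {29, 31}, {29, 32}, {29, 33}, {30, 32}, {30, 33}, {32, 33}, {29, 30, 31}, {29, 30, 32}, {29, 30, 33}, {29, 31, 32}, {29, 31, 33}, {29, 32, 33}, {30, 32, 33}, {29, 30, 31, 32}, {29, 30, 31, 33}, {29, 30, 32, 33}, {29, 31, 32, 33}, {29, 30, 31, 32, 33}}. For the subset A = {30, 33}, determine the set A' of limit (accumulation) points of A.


A' = ∅

For each x ∈ X, list the open sets U ∈ τ with x ∈ U, then check whether U ∩ (A ∖ {x}) ≠ ∅ for every such U.
  x = 29: open {29} ∋ x has {29} ∩ (A ∖ {29}) = ∅, so x is NOT a limit point.
  x = 30: open {30} ∋ x has {30} ∩ (A ∖ {30}) = ∅, so x is NOT a limit point.
  x = 31: open {29, 31} ∋ x has {29, 31} ∩ (A ∖ {31}) = ∅, so x is NOT a limit point.
  x = 32: open {32} ∋ x has {32} ∩ (A ∖ {32}) = ∅, so x is NOT a limit point.
  x = 33: open {33} ∋ x has {33} ∩ (A ∖ {33}) = ∅, so x is NOT a limit point.
Collecting: A' = ∅.


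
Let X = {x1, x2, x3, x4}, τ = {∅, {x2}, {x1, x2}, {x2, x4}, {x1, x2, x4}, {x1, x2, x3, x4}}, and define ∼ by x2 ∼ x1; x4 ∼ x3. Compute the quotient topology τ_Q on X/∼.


X/∼ = {[x1=x2], [x3=x4]}; |τ_Q| = 3.

Equivalence classes: [x1=x2], [x3=x4].
Quotient map π: X → X/∼ sends x1 ↦ [x1=x2], x2 ↦ [x1=x2], x3 ↦ [x3=x4], x4 ↦ [x3=x4].
For each subset V ⊆ X/∼, compute π^{-1}(V) ⊆ X and check whether π^{-1}(V) ∈ τ. V is open in τ_Q iff π^{-1}(V) ∈ τ.
  V = {}: π^{-1}(V) = ∅ ∈ τ ✓.
  V = {[x1=x2]}: π^{-1}(V) = {x1, x2} ∈ τ ✓.
  V = {[x3=x4]}: π^{-1}(V) = {x3, x4} ∉ τ ✗.
  V = {[x1=x2], [x3=x4]}: π^{-1}(V) = {x1, x2, x3, x4} ∈ τ ✓.
Open sets in the quotient: τ_Q = {{}, {[x1=x2]}, {[x1=x2], [x3=x4]}} (3 elements).


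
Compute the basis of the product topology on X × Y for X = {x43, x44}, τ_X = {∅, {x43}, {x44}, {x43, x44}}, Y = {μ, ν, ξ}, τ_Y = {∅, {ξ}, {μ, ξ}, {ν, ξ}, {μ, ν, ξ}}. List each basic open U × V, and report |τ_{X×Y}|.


Basis B = {∅ × ∅, {x43} × {ξ}, {x44} × {ξ}, {x43} × {μ, ξ}, {x43} × {ν, ξ}, {x43, x44} × {ξ}, {x44} × {μ, ξ}, {x44} × {ν, ξ}, {x43} × {μ, ν, ξ}, {x44} × {μ, ν, ξ}, {x43, x44} × {μ, ξ}, {x43, x44} × {ν, ξ}, {x43, x44} × {μ, ν, ξ}}; |τ_{X×Y}| = 25.

Enumerate products U × V with U ∈ τ_X, V ∈ τ_Y (deduplicated):
  ∅ × ∅ = {} (∅)
  {x43} × {ξ} = {(x43,ξ)}
  {x44} × {ξ} = {(x44,ξ)}
  {x43} × {μ, ξ} = {(x43,μ), (x43,ξ)}
  {x43} × {ν, ξ} = {(x43,ν), (x43,ξ)}
  {x43, x44} × {ξ} = {(x43,ξ), (x44,ξ)}
  {x44} × {μ, ξ} = {(x44,μ), (x44,ξ)}
  {x44} × {ν, ξ} = {(x44,ν), (x44,ξ)}
  {x43} × {μ, ν, ξ} = {(x43,μ), (x43,ν), (x43,ξ)}
  {x44} × {μ, ν, ξ} = {(x44,μ), (x44,ν), (x44,ξ)}
  {x43, x44} × {μ, ξ} = {(x43,μ), (x43,ξ), (x44,μ), (x44,ξ)}
  {x43, x44} × {ν, ξ} = {(x43,ν), (x43,ξ), (x44,ν), (x44,ξ)}
  {x43, x44} × {μ, ν, ξ} = {(x43,μ), (x43,ν), (x43,ξ), (x44,μ), (x44,ν), (x44,ξ)}
These 13 distinct sets form the basis B.
Close under arbitrary unions to get τ_{X×Y}; counting gives |τ_{X×Y}| = 25.


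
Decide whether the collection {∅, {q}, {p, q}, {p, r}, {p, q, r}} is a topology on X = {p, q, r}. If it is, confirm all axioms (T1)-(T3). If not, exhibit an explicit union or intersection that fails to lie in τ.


τ is NOT a topology on X.

Axiom (T1): ∅ ∈ τ? Yes; X ∈ τ? Yes.
Axiom (T2/T3): check pairwise unions and intersections of members of τ.
Counterexample for (T3): {p, q} ∩ {p, r} = {p} ∉ τ. Therefore τ is NOT a topology.


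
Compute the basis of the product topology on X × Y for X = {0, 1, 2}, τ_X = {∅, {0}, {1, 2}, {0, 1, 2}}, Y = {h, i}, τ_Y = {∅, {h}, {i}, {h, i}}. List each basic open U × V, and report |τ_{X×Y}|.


Basis B = {∅ × ∅, {0} × {h}, {0} × {i}, {0} × {h, i}, {1, 2} × {h}, {1, 2} × {i}, {0, 1, 2} × {h}, {0, 1, 2} × {i}, {1, 2} × {h, i}, {0, 1, 2} × {h, i}}; |τ_{X×Y}| = 16.

Enumerate products U × V with U ∈ τ_X, V ∈ τ_Y (deduplicated):
  ∅ × ∅ = {} (∅)
  {0} × {h} = {(0,h)}
  {0} × {i} = {(0,i)}
  {0} × {h, i} = {(0,h), (0,i)}
  {1, 2} × {h} = {(1,h), (2,h)}
  {1, 2} × {i} = {(1,i), (2,i)}
  {0, 1, 2} × {h} = {(0,h), (1,h), (2,h)}
  {0, 1, 2} × {i} = {(0,i), (1,i), (2,i)}
  {1, 2} × {h, i} = {(1,h), (1,i), (2,h), (2,i)}
  {0, 1, 2} × {h, i} = {(0,h), (0,i), (1,h), (1,i), (2,h), (2,i)}
These 10 distinct sets form the basis B.
Close under arbitrary unions to get τ_{X×Y}; counting gives |τ_{X×Y}| = 16.


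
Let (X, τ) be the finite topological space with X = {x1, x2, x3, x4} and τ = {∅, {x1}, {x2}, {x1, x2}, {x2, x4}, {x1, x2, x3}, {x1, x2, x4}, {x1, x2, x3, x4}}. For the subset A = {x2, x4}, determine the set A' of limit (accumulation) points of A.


A' = {x3, x4}

For each x ∈ X, list the open sets U ∈ τ with x ∈ U, then check whether U ∩ (A ∖ {x}) ≠ ∅ for every such U.
  x = x1: open {x1} ∋ x has {x1} ∩ (A ∖ {x1}) = ∅, so x is NOT a limit point.
  x = x2: open {x2} ∋ x has {x2} ∩ (A ∖ {x2}) = ∅, so x is NOT a limit point.
  x = x3: opens ∋ x are {x1, x2, x3}, {x1, x2, x3, x4}; each meets A ∖ {x3}, so x IS a limit point.
  x = x4: opens ∋ x are {x2, x4}, {x1, x2, x4}, {x1, x2, x3, x4}; each meets A ∖ {x4}, so x IS a limit point.
Collecting: A' = {x3, x4}.


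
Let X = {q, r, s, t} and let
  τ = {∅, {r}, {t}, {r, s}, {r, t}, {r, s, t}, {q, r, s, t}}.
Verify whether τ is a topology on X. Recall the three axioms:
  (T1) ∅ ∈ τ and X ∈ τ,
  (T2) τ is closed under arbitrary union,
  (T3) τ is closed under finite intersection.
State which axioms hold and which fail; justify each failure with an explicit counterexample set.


τ IS a topology on X.

Axiom (T1): ∅ ∈ τ? Yes; X ∈ τ? Yes.
Axiom (T2/T3): check pairwise unions and intersections of members of τ.
All pairwise intersections and unions checked — each lies in τ. Therefore τ satisfies (T1), (T2), (T3): it IS a topology on X.


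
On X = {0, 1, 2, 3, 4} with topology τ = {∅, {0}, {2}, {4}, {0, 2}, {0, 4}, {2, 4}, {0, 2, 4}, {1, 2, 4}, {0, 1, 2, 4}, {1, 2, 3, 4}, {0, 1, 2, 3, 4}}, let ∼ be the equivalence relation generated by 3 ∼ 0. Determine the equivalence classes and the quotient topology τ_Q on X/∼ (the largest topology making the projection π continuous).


X/∼ = {[0=3], [1], [2], [4]}; |τ_Q| = 6.

Equivalence classes: [0=3], [1], [2], [4].
Quotient map π: X → X/∼ sends 0 ↦ [0=3], 1 ↦ [1], 2 ↦ [2], 3 ↦ [0=3], 4 ↦ [4].
For each subset V ⊆ X/∼, compute π^{-1}(V) ⊆ X and check whether π^{-1}(V) ∈ τ. V is open in τ_Q iff π^{-1}(V) ∈ τ.
  V = {}: π^{-1}(V) = ∅ ∈ τ ✓.
  V = {[0=3]}: π^{-1}(V) = {0, 3} ∉ τ ✗.
  V = {[1]}: π^{-1}(V) = {1} ∉ τ ✗.
  V = {[0=3], [1]}: π^{-1}(V) = {0, 1, 3} ∉ τ ✗.
  V = {[2]}: π^{-1}(V) = {2} ∈ τ ✓.
  V = {[0=3], [2]}: π^{-1}(V) = {0, 2, 3} ∉ τ ✗.
  V = {[1], [2]}: π^{-1}(V) = {1, 2} ∉ τ ✗.
  V = {[0=3], [1], [2]}: π^{-1}(V) = {0, 1, 2, 3} ∉ τ ✗.
  V = {[4]}: π^{-1}(V) = {4} ∈ τ ✓.
  V = {[0=3], [4]}: π^{-1}(V) = {0, 3, 4} ∉ τ ✗.
  V = {[1], [4]}: π^{-1}(V) = {1, 4} ∉ τ ✗.
  V = {[0=3], [1], [4]}: π^{-1}(V) = {0, 1, 3, 4} ∉ τ ✗.
  V = {[2], [4]}: π^{-1}(V) = {2, 4} ∈ τ ✓.
  V = {[0=3], [2], [4]}: π^{-1}(V) = {0, 2, 3, 4} ∉ τ ✗.
  V = {[1], [2], [4]}: π^{-1}(V) = {1, 2, 4} ∈ τ ✓.
  V = {[0=3], [1], [2], [4]}: π^{-1}(V) = {0, 1, 2, 3, 4} ∈ τ ✓.
Open sets in the quotient: τ_Q = {{}, {[2]}, {[4]}, {[2], [4]}, {[1], [2], [4]}, {[0=3], [1], [2], [4]}} (6 elements).


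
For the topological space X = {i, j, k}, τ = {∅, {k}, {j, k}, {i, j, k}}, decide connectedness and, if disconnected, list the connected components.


(X, τ) is connected.

Find clopen sets (U ∈ τ with X ∖ U ∈ τ):
  U = ∅, X ∖ U = {i, j, k} — both open, so U is clopen.
  U = {i, j, k}, X ∖ U = ∅ — both open, so U is clopen.
Only trivial clopens (∅ and X) exist, so (X, τ) is connected.
Compute connected components by grouping points that agree on all clopens:
  component: {i, j, k}


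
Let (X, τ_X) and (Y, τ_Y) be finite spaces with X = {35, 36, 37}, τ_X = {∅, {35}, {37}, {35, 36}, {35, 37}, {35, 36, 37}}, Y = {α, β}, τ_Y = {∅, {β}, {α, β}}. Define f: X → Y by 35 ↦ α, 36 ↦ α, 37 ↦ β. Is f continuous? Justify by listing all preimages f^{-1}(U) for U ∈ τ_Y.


f IS continuous.

Compute f^{-1}(U) for each U ∈ τ_Y:
  U = ∅: f^{-1}(U) = ∅ ∈ τ_X ✓.
  U = {β}: f^{-1}(U) = {37} ∈ τ_X ✓.
  U = {α, β}: f^{-1}(U) = {35, 36, 37} ∈ τ_X ✓.
Every preimage lies in τ_X, so f IS continuous.
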